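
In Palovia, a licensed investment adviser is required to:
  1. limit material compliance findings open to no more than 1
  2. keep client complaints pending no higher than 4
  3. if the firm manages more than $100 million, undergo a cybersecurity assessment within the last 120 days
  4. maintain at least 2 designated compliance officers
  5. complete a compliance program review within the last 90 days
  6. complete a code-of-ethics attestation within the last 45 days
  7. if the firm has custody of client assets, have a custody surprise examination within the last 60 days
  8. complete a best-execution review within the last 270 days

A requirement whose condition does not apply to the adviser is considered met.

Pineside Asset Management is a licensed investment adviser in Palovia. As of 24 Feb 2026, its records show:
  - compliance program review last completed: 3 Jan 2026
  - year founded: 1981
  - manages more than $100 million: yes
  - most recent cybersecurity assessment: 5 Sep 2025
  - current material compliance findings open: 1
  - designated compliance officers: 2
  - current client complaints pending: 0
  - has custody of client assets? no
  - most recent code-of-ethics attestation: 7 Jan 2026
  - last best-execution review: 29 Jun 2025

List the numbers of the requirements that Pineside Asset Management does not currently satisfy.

3, 6

1. material compliance findings open 1 ≤ 1 → met
2. client complaints pending 0 ≤ 4 → met
3. condition 'manages more than $100 million' holds; cybersecurity assessment 172 days ago vs limit 120 → not met
4. designated compliance officers 2 ≥ 2 → met
5. compliance program review 52 days ago vs limit 90 → met
6. code-of-ethics attestation 48 days ago vs limit 45 → not met
7. condition 'has custody of client assets' does not hold → requirement n/a → met
8. best-execution review 240 days ago vs limit 270 → met
Not met: 3, 6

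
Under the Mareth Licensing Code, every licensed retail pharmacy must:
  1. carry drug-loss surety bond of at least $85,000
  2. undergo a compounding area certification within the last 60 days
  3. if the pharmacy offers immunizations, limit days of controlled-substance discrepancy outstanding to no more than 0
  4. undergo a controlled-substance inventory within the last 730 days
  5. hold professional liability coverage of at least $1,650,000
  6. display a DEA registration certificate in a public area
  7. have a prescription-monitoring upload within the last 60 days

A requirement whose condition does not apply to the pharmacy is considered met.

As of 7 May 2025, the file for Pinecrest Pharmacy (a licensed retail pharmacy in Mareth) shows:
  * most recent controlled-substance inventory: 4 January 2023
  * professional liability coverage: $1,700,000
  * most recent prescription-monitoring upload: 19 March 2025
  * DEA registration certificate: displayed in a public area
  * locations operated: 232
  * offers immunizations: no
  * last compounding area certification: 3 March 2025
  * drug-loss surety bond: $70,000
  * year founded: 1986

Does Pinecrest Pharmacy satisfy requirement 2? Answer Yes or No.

No

2. compounding area certification 65 days ago vs limit 60 → not met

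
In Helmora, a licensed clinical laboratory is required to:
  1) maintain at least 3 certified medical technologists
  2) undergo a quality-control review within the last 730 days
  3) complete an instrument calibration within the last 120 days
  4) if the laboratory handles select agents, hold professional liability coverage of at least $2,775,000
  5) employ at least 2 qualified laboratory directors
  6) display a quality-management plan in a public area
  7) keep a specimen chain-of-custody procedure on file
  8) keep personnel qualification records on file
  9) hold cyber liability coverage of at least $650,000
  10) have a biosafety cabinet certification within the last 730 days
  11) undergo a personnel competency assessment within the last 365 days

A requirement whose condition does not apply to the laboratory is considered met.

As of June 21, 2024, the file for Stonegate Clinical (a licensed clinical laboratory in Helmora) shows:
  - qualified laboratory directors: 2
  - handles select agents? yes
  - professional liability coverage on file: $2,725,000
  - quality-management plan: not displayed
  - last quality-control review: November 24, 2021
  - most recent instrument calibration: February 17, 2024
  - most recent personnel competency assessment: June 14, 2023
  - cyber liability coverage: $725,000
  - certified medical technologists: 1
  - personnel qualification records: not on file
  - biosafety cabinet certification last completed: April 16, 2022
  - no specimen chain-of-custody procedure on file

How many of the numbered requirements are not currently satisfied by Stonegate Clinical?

1. certified medical technologists 1 < 3 → not met
2. quality-control review 940 days ago vs limit 730 → not met
3. instrument calibration 125 days ago vs limit 120 → not met
4. condition 'handles select agents' holds; professional liability coverage $2,725,000 < $2,775,000 → not met
5. qualified laboratory directors 2 ≥ 2 → met
6. quality-management plan absent → not met
7. specimen chain-of-custody procedure absent → not met
8. personnel qualification records absent → not met
9. cyber liability coverage $725,000 ≥ $650,000 → met
10. biosafety cabinet certification 797 days ago vs limit 730 → not met
11. personnel competency assessment 373 days ago vs limit 365 → not met
Not met: 9 of 11

9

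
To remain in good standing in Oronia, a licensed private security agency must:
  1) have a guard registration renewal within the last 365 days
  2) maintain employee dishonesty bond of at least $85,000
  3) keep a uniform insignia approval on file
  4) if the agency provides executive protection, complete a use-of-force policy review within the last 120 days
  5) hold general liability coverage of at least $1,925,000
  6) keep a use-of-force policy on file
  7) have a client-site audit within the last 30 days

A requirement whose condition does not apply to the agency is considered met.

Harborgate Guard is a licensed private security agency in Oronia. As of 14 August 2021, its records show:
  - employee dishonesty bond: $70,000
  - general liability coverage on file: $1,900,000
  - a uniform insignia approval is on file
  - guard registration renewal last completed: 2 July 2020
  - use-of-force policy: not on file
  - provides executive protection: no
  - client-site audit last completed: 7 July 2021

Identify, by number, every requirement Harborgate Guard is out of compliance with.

1, 2, 5, 6, 7

1. guard registration renewal 408 days ago vs limit 365 → not met
2. employee dishonesty bond $70,000 < $85,000 → not met
3. uniform insignia approval present → met
4. condition 'provides executive protection' does not hold → requirement n/a → met
5. general liability coverage $1,900,000 < $1,925,000 → not met
6. use-of-force policy absent → not met
7. client-site audit 38 days ago vs limit 30 → not met
Not met: 1, 2, 5, 6, 7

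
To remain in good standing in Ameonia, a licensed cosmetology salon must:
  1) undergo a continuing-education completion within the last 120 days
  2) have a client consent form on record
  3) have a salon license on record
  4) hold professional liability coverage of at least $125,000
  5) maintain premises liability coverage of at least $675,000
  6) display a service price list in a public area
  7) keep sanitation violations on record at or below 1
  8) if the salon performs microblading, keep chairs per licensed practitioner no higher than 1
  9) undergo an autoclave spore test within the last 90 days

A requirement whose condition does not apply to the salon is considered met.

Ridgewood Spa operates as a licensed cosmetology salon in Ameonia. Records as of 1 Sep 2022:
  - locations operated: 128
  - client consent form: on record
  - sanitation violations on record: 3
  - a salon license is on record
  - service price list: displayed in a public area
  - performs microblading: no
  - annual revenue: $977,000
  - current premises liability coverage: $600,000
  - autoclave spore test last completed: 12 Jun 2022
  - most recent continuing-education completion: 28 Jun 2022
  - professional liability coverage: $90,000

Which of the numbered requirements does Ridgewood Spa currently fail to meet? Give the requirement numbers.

4, 5, 7

1. continuing-education completion 65 days ago vs limit 120 → met
2. client consent form present → met
3. salon license present → met
4. professional liability coverage $90,000 < $125,000 → not met
5. premises liability coverage $600,000 < $675,000 → not met
6. service price list present → met
7. sanitation violations on record 3 > 1 → not met
8. condition 'performs microblading' does not hold → requirement n/a → met
9. autoclave spore test 81 days ago vs limit 90 → met
Not met: 4, 5, 7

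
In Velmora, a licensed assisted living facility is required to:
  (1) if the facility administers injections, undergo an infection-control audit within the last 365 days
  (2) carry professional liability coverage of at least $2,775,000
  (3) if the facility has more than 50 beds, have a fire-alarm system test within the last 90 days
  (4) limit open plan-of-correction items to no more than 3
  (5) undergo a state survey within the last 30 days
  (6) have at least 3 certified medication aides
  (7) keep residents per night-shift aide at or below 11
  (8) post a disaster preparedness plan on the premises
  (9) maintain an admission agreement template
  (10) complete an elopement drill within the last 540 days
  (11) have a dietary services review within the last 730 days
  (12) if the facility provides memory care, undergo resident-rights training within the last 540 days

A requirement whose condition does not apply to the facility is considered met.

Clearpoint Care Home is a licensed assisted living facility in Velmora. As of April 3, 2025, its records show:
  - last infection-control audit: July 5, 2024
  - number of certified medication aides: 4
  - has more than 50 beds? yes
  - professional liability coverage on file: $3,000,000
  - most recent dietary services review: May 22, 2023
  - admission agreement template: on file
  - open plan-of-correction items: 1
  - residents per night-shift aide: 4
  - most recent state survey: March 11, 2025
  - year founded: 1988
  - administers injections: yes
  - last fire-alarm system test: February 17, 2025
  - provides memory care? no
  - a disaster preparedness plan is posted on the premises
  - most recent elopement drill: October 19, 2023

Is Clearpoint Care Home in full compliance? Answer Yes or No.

Yes

1. condition 'administers injections' holds; infection-control audit 272 days ago vs limit 365 → met
2. professional liability coverage $3,000,000 ≥ $2,775,000 → met
3. condition 'has more than 50 beds' holds; fire-alarm system test 45 days ago vs limit 90 → met
4. open plan-of-correction items 1 ≤ 3 → met
5. state survey 23 days ago vs limit 30 → met
6. certified medication aides 4 ≥ 3 → met
7. residents per night-shift aide 4 ≤ 11 → met
8. disaster preparedness plan present → met
9. admission agreement template present → met
10. elopement drill 532 days ago vs limit 540 → met
11. dietary services review 682 days ago vs limit 730 → met
12. condition 'provides memory care' does not hold → requirement n/a → met
All met.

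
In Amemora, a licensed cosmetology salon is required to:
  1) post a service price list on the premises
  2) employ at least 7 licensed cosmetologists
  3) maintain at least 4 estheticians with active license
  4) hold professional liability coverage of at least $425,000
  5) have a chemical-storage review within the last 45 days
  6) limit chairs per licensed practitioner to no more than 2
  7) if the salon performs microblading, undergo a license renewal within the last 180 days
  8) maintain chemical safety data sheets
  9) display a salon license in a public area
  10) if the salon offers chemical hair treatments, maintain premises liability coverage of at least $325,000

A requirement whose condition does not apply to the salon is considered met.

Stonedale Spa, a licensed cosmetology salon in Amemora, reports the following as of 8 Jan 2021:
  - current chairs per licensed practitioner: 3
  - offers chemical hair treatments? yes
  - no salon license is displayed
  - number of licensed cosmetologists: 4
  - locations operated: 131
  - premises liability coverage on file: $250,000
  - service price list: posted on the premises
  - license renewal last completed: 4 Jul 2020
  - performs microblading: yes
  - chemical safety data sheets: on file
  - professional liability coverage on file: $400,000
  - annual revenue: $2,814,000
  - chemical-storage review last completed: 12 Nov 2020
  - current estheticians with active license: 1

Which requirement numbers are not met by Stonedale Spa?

1. service price list present → met
2. licensed cosmetologists 4 < 7 → not met
3. estheticians with active license 1 < 4 → not met
4. professional liability coverage $400,000 < $425,000 → not met
5. chemical-storage review 57 days ago vs limit 45 → not met
6. chairs per licensed practitioner 3 > 2 → not met
7. condition 'performs microblading' holds; license renewal 188 days ago vs limit 180 → not met
8. chemical safety data sheets present → met
9. salon license absent → not met
10. condition 'offers chemical hair treatments' holds; premises liability coverage $250,000 < $325,000 → not met
Not met: 2, 3, 4, 5, 6, 7, 9, 10

2, 3, 4, 5, 6, 7, 9, 10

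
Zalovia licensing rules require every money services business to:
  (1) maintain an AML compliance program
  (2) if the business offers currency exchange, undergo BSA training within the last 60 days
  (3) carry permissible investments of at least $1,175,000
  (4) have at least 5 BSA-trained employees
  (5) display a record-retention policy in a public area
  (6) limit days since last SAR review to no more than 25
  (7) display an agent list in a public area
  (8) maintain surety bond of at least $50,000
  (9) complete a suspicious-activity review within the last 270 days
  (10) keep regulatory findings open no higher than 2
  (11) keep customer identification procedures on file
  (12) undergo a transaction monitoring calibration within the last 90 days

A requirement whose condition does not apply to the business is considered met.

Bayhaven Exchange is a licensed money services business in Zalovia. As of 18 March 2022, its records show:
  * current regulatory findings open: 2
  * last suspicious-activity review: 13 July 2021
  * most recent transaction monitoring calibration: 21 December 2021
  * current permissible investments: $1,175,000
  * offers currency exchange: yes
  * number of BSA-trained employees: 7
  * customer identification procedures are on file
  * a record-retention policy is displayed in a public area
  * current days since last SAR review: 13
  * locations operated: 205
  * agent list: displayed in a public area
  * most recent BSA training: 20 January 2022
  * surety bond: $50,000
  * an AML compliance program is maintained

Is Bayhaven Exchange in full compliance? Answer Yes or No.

Yes

1. AML compliance program present → met
2. condition 'offers currency exchange' holds; BSA training 57 days ago vs limit 60 → met
3. permissible investments $1,175,000 ≥ $1,175,000 → met
4. BSA-trained employees 7 ≥ 5 → met
5. record-retention policy present → met
6. days since last SAR review 13 ≤ 25 → met
7. agent list present → met
8. surety bond $50,000 ≥ $50,000 → met
9. suspicious-activity review 248 days ago vs limit 270 → met
10. regulatory findings open 2 ≤ 2 → met
11. customer identification procedures present → met
12. transaction monitoring calibration 87 days ago vs limit 90 → met
All met.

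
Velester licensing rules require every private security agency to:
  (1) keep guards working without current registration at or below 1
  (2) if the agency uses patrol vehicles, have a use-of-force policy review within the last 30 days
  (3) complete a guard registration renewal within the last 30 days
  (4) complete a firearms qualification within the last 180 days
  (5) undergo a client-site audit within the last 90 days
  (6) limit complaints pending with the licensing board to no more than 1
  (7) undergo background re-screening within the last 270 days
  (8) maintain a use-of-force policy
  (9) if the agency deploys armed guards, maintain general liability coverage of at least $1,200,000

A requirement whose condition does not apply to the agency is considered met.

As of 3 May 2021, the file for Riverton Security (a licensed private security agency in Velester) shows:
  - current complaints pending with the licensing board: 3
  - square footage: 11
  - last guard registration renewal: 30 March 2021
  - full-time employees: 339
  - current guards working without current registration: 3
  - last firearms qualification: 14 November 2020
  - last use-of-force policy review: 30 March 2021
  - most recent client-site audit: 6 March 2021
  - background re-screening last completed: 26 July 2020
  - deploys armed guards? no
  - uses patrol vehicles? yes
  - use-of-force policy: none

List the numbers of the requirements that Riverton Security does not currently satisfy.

1. guards working without current registration 3 > 1 → not met
2. condition 'uses patrol vehicles' holds; use-of-force policy review 34 days ago vs limit 30 → not met
3. guard registration renewal 34 days ago vs limit 30 → not met
4. firearms qualification 170 days ago vs limit 180 → met
5. client-site audit 58 days ago vs limit 90 → met
6. complaints pending with the licensing board 3 > 1 → not met
7. background re-screening 281 days ago vs limit 270 → not met
8. use-of-force policy absent → not met
9. condition 'deploys armed guards' does not hold → requirement n/a → met
Not met: 1, 2, 3, 6, 7, 8

1, 2, 3, 6, 7, 8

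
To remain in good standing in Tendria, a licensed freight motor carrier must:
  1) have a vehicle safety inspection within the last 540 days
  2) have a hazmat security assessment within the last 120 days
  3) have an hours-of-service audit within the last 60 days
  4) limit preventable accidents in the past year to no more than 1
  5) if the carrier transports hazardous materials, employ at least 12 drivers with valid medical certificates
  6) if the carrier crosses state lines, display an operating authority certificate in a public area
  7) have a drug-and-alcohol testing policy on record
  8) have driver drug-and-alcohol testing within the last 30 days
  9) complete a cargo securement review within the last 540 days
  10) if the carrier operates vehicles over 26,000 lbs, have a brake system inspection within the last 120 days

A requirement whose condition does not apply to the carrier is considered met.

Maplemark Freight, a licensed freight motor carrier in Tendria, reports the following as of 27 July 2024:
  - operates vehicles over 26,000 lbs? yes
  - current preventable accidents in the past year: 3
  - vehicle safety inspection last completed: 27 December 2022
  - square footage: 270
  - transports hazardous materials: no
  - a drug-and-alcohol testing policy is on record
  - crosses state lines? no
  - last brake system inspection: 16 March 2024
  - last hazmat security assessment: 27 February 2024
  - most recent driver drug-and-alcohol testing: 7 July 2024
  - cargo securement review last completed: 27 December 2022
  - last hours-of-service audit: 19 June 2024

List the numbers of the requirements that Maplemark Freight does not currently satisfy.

1. vehicle safety inspection 578 days ago vs limit 540 → not met
2. hazmat security assessment 151 days ago vs limit 120 → not met
3. hours-of-service audit 38 days ago vs limit 60 → met
4. preventable accidents in the past year 3 > 1 → not met
5. condition 'transports hazardous materials' does not hold → requirement n/a → met
6. condition 'crosses state lines' does not hold → requirement n/a → met
7. drug-and-alcohol testing policy present → met
8. driver drug-and-alcohol testing 20 days ago vs limit 30 → met
9. cargo securement review 578 days ago vs limit 540 → not met
10. condition 'operates vehicles over 26,000 lbs' holds; brake system inspection 133 days ago vs limit 120 → not met
Not met: 1, 2, 4, 9, 10

1, 2, 4, 9, 10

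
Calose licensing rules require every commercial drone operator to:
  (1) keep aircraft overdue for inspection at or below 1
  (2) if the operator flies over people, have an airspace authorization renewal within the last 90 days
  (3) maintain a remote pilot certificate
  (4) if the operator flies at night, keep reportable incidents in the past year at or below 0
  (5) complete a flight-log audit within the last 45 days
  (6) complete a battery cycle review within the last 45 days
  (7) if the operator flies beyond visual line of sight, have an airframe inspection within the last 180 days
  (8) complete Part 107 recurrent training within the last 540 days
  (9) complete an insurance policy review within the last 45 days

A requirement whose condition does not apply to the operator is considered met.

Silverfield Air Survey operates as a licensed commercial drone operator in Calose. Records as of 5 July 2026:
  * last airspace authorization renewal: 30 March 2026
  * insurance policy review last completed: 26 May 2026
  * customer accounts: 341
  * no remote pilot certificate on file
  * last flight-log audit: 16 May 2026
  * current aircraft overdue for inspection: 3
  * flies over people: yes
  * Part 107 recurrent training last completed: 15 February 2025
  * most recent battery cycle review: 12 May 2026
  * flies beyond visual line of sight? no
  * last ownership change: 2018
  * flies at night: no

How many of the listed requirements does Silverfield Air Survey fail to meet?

5

1. aircraft overdue for inspection 3 > 1 → not met
2. condition 'flies over people' holds; airspace authorization renewal 97 days ago vs limit 90 → not met
3. remote pilot certificate absent → not met
4. condition 'flies at night' does not hold → requirement n/a → met
5. flight-log audit 50 days ago vs limit 45 → not met
6. battery cycle review 54 days ago vs limit 45 → not met
7. condition 'flies beyond visual line of sight' does not hold → requirement n/a → met
8. Part 107 recurrent training 505 days ago vs limit 540 → met
9. insurance policy review 40 days ago vs limit 45 → met
Not met: 5 of 9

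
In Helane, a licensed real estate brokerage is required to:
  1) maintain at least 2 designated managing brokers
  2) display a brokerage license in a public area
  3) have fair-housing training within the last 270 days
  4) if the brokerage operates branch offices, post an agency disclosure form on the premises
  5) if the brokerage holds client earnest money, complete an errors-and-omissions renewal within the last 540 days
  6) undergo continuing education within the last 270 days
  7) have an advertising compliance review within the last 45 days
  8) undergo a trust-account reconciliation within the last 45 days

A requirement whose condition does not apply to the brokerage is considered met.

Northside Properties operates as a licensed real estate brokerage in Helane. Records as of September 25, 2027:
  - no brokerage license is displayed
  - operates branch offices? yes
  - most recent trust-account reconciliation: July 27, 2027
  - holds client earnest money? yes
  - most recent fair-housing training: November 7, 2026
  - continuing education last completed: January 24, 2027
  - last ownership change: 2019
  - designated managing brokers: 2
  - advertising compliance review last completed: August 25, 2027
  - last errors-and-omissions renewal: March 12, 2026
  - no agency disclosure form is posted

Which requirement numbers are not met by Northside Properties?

2, 3, 4, 5, 8

1. designated managing brokers 2 ≥ 2 → met
2. brokerage license absent → not met
3. fair-housing training 322 days ago vs limit 270 → not met
4. condition 'operates branch offices' holds; agency disclosure form absent → not met
5. condition 'holds client earnest money' holds; errors-and-omissions renewal 562 days ago vs limit 540 → not met
6. continuing education 244 days ago vs limit 270 → met
7. advertising compliance review 31 days ago vs limit 45 → met
8. trust-account reconciliation 60 days ago vs limit 45 → not met
Not met: 2, 3, 4, 5, 8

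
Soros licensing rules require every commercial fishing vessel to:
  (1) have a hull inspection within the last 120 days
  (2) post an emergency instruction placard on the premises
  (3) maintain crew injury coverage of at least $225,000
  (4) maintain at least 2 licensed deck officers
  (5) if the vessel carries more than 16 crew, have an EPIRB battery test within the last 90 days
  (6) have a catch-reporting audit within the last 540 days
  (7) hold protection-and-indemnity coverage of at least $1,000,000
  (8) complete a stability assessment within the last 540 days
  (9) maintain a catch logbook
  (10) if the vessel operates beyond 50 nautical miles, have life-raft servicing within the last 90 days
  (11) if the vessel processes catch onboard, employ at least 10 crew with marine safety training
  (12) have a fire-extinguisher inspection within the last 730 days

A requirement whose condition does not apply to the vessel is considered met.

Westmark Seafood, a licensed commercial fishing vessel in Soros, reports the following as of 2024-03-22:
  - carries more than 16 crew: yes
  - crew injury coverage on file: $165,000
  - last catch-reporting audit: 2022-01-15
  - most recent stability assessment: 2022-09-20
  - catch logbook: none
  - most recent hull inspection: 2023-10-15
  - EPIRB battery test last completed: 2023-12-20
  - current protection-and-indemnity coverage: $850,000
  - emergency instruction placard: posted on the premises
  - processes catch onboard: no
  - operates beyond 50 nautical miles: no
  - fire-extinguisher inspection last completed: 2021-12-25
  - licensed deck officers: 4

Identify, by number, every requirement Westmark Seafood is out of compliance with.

1. hull inspection 159 days ago vs limit 120 → not met
2. emergency instruction placard present → met
3. crew injury coverage $165,000 < $225,000 → not met
4. licensed deck officers 4 ≥ 2 → met
5. condition 'carries more than 16 crew' holds; EPIRB battery test 93 days ago vs limit 90 → not met
6. catch-reporting audit 797 days ago vs limit 540 → not met
7. protection-and-indemnity coverage $850,000 < $1,000,000 → not met
8. stability assessment 549 days ago vs limit 540 → not met
9. catch logbook absent → not met
10. condition 'operates beyond 50 nautical miles' does not hold → requirement n/a → met
11. condition 'processes catch onboard' does not hold → requirement n/a → met
12. fire-extinguisher inspection 818 days ago vs limit 730 → not met
Not met: 1, 3, 5, 6, 7, 8, 9, 12

1, 3, 5, 6, 7, 8, 9, 12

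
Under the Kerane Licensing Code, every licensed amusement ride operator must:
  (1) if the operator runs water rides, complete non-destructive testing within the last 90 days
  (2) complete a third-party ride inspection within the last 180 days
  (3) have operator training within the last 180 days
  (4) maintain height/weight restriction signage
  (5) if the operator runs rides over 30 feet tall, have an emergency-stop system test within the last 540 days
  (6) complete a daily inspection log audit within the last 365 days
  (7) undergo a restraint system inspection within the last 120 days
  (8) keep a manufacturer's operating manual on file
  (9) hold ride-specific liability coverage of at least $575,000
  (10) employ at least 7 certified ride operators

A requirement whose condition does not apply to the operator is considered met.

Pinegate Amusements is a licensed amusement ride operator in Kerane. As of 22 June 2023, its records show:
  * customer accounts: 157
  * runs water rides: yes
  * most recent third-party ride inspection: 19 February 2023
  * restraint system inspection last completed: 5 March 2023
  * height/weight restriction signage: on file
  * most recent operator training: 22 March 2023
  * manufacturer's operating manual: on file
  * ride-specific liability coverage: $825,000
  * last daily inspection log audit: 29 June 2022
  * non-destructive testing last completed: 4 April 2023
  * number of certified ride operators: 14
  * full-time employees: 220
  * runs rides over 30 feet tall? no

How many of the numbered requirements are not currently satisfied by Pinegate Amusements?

0

1. condition 'runs water rides' holds; non-destructive testing 79 days ago vs limit 90 → met
2. third-party ride inspection 123 days ago vs limit 180 → met
3. operator training 92 days ago vs limit 180 → met
4. height/weight restriction signage present → met
5. condition 'runs rides over 30 feet tall' does not hold → requirement n/a → met
6. daily inspection log audit 358 days ago vs limit 365 → met
7. restraint system inspection 109 days ago vs limit 120 → met
8. manufacturer's operating manual present → met
9. ride-specific liability coverage $825,000 ≥ $575,000 → met
10. certified ride operators 14 ≥ 7 → met
Not met: 0 of 10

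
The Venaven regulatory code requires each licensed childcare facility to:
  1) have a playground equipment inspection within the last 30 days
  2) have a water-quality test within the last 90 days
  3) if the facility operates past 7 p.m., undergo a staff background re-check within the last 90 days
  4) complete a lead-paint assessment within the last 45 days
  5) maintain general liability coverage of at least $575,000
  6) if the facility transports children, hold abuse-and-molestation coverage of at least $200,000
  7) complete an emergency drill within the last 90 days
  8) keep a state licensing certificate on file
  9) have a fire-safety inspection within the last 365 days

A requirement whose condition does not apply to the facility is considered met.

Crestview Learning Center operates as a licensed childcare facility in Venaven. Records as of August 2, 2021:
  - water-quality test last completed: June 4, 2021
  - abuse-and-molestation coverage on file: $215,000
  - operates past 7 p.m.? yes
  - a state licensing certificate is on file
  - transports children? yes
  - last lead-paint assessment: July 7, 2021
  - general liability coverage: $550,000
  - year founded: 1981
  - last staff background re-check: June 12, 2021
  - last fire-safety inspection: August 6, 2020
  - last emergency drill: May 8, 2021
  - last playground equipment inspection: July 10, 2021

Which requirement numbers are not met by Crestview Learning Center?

5

1. playground equipment inspection 23 days ago vs limit 30 → met
2. water-quality test 59 days ago vs limit 90 → met
3. condition 'operates past 7 p.m.' holds; staff background re-check 51 days ago vs limit 90 → met
4. lead-paint assessment 26 days ago vs limit 45 → met
5. general liability coverage $550,000 < $575,000 → not met
6. condition 'transports children' holds; abuse-and-molestation coverage $215,000 ≥ $200,000 → met
7. emergency drill 86 days ago vs limit 90 → met
8. state licensing certificate present → met
9. fire-safety inspection 361 days ago vs limit 365 → met
Not met: 5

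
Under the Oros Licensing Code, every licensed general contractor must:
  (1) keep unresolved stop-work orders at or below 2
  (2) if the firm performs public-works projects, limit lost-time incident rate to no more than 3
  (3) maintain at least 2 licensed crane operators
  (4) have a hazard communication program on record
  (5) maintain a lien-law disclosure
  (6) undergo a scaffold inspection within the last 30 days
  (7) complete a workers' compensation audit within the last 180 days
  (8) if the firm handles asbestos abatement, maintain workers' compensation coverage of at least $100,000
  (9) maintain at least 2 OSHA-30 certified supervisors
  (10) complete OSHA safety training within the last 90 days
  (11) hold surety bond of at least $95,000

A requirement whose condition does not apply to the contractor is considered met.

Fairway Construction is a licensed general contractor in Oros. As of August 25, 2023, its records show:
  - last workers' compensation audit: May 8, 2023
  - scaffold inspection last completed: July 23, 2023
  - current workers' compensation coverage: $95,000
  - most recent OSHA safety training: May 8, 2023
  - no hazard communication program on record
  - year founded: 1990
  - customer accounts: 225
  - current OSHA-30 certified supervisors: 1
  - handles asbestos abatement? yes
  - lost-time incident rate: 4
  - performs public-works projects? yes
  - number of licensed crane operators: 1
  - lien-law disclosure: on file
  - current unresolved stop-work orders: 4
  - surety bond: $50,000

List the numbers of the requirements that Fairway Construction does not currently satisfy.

1, 2, 3, 4, 6, 8, 9, 10, 11

1. unresolved stop-work orders 4 > 2 → not met
2. condition 'performs public-works projects' holds; lost-time incident rate 4 > 3 → not met
3. licensed crane operators 1 < 2 → not met
4. hazard communication program absent → not met
5. lien-law disclosure present → met
6. scaffold inspection 33 days ago vs limit 30 → not met
7. workers' compensation audit 109 days ago vs limit 180 → met
8. condition 'handles asbestos abatement' holds; workers' compensation coverage $95,000 < $100,000 → not met
9. OSHA-30 certified supervisors 1 < 2 → not met
10. OSHA safety training 109 days ago vs limit 90 → not met
11. surety bond $50,000 < $95,000 → not met
Not met: 1, 2, 3, 4, 6, 8, 9, 10, 11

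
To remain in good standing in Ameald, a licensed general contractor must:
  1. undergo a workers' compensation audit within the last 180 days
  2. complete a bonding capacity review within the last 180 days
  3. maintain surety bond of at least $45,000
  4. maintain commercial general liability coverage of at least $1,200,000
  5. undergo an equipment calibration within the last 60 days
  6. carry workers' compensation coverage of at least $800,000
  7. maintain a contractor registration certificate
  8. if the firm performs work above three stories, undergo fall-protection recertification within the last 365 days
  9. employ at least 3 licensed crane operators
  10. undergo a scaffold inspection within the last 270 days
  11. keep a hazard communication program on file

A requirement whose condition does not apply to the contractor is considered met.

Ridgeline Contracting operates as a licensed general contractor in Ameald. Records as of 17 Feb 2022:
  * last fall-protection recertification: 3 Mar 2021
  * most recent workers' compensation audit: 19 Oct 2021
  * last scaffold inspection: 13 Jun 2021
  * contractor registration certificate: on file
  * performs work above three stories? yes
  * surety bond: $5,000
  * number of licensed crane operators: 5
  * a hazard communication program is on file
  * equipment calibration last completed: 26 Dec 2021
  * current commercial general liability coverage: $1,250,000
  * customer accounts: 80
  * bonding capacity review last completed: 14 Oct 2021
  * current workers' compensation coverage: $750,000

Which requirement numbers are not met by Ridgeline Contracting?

3, 6

1. workers' compensation audit 121 days ago vs limit 180 → met
2. bonding capacity review 126 days ago vs limit 180 → met
3. surety bond $5,000 < $45,000 → not met
4. commercial general liability coverage $1,250,000 ≥ $1,200,000 → met
5. equipment calibration 53 days ago vs limit 60 → met
6. workers' compensation coverage $750,000 < $800,000 → not met
7. contractor registration certificate present → met
8. condition 'performs work above three stories' holds; fall-protection recertification 351 days ago vs limit 365 → met
9. licensed crane operators 5 ≥ 3 → met
10. scaffold inspection 249 days ago vs limit 270 → met
11. hazard communication program present → met
Not met: 3, 6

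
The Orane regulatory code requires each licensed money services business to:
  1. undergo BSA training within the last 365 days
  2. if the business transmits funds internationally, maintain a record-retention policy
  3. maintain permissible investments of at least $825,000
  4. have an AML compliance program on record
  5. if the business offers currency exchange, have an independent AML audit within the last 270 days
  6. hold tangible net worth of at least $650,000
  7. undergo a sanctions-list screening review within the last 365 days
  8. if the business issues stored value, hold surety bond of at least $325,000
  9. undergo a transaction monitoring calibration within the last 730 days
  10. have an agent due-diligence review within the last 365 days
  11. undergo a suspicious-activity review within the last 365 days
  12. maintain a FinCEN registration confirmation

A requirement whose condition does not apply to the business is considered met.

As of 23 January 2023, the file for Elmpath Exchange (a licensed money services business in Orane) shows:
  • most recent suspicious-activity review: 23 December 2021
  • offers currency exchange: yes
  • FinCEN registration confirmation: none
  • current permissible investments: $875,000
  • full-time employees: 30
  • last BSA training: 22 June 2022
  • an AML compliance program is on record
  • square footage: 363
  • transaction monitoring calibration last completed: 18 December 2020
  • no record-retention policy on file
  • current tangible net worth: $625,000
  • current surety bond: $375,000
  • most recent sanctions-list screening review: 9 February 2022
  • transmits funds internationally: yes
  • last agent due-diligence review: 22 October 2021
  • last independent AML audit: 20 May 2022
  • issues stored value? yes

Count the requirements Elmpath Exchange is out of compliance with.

1. BSA training 215 days ago vs limit 365 → met
2. condition 'transmits funds internationally' holds; record-retention policy absent → not met
3. permissible investments $875,000 ≥ $825,000 → met
4. AML compliance program present → met
5. condition 'offers currency exchange' holds; independent AML audit 248 days ago vs limit 270 → met
6. tangible net worth $625,000 < $650,000 → not met
7. sanctions-list screening review 348 days ago vs limit 365 → met
8. condition 'issues stored value' holds; surety bond $375,000 ≥ $325,000 → met
9. transaction monitoring calibration 766 days ago vs limit 730 → not met
10. agent due-diligence review 458 days ago vs limit 365 → not met
11. suspicious-activity review 396 days ago vs limit 365 → not met
12. FinCEN registration confirmation absent → not met
Not met: 6 of 12

6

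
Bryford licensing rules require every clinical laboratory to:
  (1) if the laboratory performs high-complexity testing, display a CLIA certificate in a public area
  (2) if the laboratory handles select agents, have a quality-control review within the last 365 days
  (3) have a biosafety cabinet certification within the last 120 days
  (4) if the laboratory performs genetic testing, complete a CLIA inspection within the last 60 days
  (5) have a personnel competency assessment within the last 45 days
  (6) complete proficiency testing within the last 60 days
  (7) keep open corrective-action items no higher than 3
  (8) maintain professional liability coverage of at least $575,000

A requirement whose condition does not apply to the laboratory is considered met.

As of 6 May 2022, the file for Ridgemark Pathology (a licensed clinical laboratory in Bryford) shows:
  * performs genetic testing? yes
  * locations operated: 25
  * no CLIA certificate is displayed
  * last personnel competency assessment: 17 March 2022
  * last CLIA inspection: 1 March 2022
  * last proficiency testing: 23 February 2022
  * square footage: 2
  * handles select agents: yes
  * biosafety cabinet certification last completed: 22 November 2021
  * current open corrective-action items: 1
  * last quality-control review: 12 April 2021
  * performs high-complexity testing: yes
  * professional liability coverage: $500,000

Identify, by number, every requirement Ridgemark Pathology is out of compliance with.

1. condition 'performs high-complexity testing' holds; CLIA certificate absent → not met
2. condition 'handles select agents' holds; quality-control review 389 days ago vs limit 365 → not met
3. biosafety cabinet certification 165 days ago vs limit 120 → not met
4. condition 'performs genetic testing' holds; CLIA inspection 66 days ago vs limit 60 → not met
5. personnel competency assessment 50 days ago vs limit 45 → not met
6. proficiency testing 72 days ago vs limit 60 → not met
7. open corrective-action items 1 ≤ 3 → met
8. professional liability coverage $500,000 < $575,000 → not met
Not met: 1, 2, 3, 4, 5, 6, 8

1, 2, 3, 4, 5, 6, 8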